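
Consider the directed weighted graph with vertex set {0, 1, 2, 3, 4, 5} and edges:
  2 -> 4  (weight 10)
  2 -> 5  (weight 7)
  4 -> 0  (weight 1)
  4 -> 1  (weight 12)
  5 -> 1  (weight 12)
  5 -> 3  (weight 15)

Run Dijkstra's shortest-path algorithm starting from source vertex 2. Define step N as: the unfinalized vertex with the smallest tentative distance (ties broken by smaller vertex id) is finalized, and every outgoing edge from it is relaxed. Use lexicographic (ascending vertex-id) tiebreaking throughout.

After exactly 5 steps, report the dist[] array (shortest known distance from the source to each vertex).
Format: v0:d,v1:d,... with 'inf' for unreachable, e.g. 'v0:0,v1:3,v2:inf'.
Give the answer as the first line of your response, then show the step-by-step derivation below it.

v0:11,v1:19,v2:0,v3:22,v4:10,v5:7

step 1: dist = v0:inf,v1:inf,v2:0,v3:inf,v4:10,v5:7
step 2: dist = v0:inf,v1:19,v2:0,v3:22,v4:10,v5:7
step 3: dist = v0:11,v1:19,v2:0,v3:22,v4:10,v5:7
step 4: dist = v0:11,v1:19,v2:0,v3:22,v4:10,v5:7
step 5: dist = v0:11,v1:19,v2:0,v3:22,v4:10,v5:7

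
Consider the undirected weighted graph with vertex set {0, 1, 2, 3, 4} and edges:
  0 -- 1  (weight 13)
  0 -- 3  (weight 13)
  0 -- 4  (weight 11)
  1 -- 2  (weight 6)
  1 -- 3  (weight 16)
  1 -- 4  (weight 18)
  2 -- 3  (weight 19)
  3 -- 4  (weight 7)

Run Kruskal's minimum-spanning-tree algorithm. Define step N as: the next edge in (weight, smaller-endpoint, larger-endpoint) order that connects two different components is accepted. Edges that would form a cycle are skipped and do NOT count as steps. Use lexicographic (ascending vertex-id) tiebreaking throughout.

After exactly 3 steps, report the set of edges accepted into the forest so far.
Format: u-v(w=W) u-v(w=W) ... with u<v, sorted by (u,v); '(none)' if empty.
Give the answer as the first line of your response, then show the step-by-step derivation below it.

0-4(w=11) 1-2(w=6) 3-4(w=7)

step 1: add edge 1-2 (w=6); MST = {1-2(w=6)}
step 2: add edge 3-4 (w=7); MST = {1-2(w=6) 3-4(w=7)}
step 3: add edge 0-4 (w=11); MST = {0-4(w=11) 1-2(w=6) 3-4(w=7)}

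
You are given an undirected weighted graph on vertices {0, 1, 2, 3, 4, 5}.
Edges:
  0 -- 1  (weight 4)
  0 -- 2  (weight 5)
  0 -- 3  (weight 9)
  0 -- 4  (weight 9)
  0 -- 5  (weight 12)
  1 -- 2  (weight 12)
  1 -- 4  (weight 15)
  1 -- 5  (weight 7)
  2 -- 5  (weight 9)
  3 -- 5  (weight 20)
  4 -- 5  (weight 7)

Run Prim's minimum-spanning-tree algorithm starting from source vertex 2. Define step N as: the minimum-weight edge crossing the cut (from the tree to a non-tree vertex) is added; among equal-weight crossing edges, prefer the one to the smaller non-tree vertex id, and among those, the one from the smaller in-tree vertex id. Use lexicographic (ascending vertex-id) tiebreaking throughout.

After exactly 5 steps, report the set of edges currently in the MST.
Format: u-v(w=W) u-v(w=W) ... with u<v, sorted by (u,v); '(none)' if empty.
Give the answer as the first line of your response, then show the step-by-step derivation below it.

0-1(w=4) 0-2(w=5) 0-3(w=9) 1-5(w=7) 4-5(w=7)

step 1: add edge 0-2 (w=5); MST = {0-2(w=5)}
step 2: add edge 0-1 (w=4); MST = {0-1(w=4) 0-2(w=5)}
step 3: add edge 1-5 (w=7); MST = {0-1(w=4) 0-2(w=5) 1-5(w=7)}
step 4: add edge 4-5 (w=7); MST = {0-1(w=4) 0-2(w=5) 1-5(w=7) 4-5(w=7)}
step 5: add edge 0-3 (w=9); MST = {0-1(w=4) 0-2(w=5) 0-3(w=9) 1-5(w=7) 4-5(w=7)}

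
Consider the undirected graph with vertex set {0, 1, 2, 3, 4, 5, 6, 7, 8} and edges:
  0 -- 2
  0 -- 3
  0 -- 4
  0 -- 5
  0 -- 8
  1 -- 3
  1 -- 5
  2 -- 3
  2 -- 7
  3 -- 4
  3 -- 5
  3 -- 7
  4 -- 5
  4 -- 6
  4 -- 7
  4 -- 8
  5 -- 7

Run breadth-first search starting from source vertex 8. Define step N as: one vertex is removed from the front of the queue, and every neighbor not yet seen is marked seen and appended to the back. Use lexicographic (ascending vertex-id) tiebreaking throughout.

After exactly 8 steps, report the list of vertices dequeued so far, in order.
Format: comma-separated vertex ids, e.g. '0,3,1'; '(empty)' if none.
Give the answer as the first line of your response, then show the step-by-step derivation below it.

8,0,4,2,3,5,6,7

step 1: dequeue 8; queue=[0,4]; order=8
step 2: dequeue 0; queue=[4,2,3,5]; order=8,0
step 3: dequeue 4; queue=[2,3,5,6,7]; order=8,0,4
step 4: dequeue 2; queue=[3,5,6,7]; order=8,0,4,2
step 5: dequeue 3; queue=[5,6,7,1]; order=8,0,4,2,3
step 6: dequeue 5; queue=[6,7,1]; order=8,0,4,2,3,5
step 7: dequeue 6; queue=[7,1]; order=8,0,4,2,3,5,6
step 8: dequeue 7; queue=[1]; order=8,0,4,2,3,5,6,7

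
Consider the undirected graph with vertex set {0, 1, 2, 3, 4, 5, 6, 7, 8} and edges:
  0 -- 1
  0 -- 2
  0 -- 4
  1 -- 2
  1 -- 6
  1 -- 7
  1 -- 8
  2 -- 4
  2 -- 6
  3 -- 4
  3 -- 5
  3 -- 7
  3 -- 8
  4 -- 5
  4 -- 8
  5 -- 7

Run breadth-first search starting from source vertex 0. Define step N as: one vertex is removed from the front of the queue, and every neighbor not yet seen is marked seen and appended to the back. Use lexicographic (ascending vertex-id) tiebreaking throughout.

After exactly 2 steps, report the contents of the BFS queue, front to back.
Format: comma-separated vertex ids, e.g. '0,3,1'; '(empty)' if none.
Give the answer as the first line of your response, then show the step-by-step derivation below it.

2,4,6,7,8

step 1: dequeue 0; queue=[1,2,4]; order=0
step 2: dequeue 1; queue=[2,4,6,7,8]; order=0,1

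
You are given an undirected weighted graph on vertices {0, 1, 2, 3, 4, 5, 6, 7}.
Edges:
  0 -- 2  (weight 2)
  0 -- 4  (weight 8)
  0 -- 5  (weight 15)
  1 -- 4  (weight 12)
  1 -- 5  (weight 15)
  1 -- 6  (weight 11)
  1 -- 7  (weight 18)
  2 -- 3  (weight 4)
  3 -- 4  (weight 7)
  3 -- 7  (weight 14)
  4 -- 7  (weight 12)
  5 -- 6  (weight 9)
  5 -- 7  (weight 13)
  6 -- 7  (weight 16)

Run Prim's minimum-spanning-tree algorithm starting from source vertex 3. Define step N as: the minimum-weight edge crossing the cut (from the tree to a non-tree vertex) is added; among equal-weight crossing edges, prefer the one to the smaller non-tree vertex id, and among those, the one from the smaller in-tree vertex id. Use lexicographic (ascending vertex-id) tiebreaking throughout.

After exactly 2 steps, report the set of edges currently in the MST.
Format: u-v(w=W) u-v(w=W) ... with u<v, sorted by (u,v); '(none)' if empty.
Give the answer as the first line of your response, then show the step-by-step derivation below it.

0-2(w=2) 2-3(w=4)

step 1: add edge 2-3 (w=4); MST = {2-3(w=4)}
step 2: add edge 0-2 (w=2); MST = {0-2(w=2) 2-3(w=4)}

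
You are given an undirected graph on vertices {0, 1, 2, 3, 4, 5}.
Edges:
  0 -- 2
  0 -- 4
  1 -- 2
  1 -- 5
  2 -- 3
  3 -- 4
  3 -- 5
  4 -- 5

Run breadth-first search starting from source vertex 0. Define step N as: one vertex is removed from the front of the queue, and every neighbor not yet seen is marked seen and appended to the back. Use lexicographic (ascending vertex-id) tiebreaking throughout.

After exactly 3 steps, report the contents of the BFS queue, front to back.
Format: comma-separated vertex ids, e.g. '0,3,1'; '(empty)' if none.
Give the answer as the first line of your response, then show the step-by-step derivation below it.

1,3,5

step 1: dequeue 0; queue=[2,4]; order=0
step 2: dequeue 2; queue=[4,1,3]; order=0,2
step 3: dequeue 4; queue=[1,3,5]; order=0,2,4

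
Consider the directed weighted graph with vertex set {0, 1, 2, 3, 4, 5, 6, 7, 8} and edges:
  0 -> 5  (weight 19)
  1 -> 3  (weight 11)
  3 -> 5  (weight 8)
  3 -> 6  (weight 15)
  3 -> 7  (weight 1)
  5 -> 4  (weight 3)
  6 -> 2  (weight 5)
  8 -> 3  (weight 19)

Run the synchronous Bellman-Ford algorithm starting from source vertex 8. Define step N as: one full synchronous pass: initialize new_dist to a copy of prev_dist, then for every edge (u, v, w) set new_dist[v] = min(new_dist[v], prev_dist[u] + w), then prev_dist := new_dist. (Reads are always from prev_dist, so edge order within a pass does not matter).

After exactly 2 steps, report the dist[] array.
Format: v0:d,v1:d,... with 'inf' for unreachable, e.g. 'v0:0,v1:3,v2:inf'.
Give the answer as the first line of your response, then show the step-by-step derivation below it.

v0:inf,v1:inf,v2:inf,v3:19,v4:inf,v5:27,v6:34,v7:20,v8:0

step 1: dist = v0:inf,v1:inf,v2:inf,v3:19,v4:inf,v5:inf,v6:inf,v7:inf,v8:0
step 2: dist = v0:inf,v1:inf,v2:inf,v3:19,v4:inf,v5:27,v6:34,v7:20,v8:0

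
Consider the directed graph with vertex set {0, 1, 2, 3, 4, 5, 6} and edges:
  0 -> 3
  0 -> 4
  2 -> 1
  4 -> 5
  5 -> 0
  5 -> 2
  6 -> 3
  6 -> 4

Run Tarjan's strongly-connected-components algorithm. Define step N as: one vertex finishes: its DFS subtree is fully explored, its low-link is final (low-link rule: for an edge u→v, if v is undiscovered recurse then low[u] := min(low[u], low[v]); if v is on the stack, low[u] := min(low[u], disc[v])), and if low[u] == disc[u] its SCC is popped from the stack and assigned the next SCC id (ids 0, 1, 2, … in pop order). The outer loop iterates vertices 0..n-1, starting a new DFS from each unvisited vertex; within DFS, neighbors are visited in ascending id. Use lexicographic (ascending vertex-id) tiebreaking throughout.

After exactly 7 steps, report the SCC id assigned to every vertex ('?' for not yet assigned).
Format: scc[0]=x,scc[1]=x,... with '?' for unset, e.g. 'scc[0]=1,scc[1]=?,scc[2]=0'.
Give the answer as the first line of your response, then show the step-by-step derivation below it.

scc[0]=3,scc[1]=1,scc[2]=2,scc[3]=0,scc[4]=3,scc[5]=3,scc[6]=4

step 1: low=(low[0]=0,low[1]=?,low[2]=?,low[3]=1,low[4]=?,low[5]=?,low[6]=?); scc=(scc[0]=?,scc[1]=?,scc[2]=?,scc[3]=0,scc[4]=?,scc[5]=?,scc[6]=?)
step 2: low=(low[0]=0,low[1]=5,low[2]=4,low[3]=1,low[4]=2,low[5]=0,low[6]=?); scc=(scc[0]=?,scc[1]=1,scc[2]=?,scc[3]=0,scc[4]=?,scc[5]=?,scc[6]=?)
step 3: low=(low[0]=0,low[1]=5,low[2]=4,low[3]=1,low[4]=2,low[5]=0,low[6]=?); scc=(scc[0]=?,scc[1]=1,scc[2]=2,scc[3]=0,scc[4]=?,scc[5]=?,scc[6]=?)
step 4: low=(low[0]=0,low[1]=5,low[2]=4,low[3]=1,low[4]=2,low[5]=0,low[6]=?); scc=(scc[0]=?,scc[1]=1,scc[2]=2,scc[3]=0,scc[4]=?,scc[5]=?,scc[6]=?)
step 5: low=(low[0]=0,low[1]=5,low[2]=4,low[3]=1,low[4]=0,low[5]=0,low[6]=?); scc=(scc[0]=?,scc[1]=1,scc[2]=2,scc[3]=0,scc[4]=?,scc[5]=?,scc[6]=?)
step 6: low=(low[0]=0,low[1]=5,low[2]=4,low[3]=1,low[4]=0,low[5]=0,low[6]=?); scc=(scc[0]=3,scc[1]=1,scc[2]=2,scc[3]=0,scc[4]=3,scc[5]=3,scc[6]=?)
step 7: low=(low[0]=0,low[1]=5,low[2]=4,low[3]=1,low[4]=0,low[5]=0,low[6]=6); scc=(scc[0]=3,scc[1]=1,scc[2]=2,scc[3]=0,scc[4]=3,scc[5]=3,scc[6]=4)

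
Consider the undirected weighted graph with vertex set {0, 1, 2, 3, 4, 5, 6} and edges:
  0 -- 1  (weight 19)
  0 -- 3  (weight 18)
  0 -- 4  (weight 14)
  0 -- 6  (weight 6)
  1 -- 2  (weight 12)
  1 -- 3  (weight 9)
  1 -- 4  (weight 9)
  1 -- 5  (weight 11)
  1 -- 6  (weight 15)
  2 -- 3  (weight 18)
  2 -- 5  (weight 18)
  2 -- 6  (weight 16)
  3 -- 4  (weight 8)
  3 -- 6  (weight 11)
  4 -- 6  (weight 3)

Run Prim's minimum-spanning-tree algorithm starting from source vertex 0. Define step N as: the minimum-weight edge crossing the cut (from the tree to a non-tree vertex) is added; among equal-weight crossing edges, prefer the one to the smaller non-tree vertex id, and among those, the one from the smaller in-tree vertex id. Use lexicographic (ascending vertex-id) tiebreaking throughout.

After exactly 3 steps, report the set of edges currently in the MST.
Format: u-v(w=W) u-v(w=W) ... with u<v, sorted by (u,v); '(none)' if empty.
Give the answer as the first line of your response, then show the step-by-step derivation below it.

0-6(w=6) 3-4(w=8) 4-6(w=3)

step 1: add edge 0-6 (w=6); MST = {0-6(w=6)}
step 2: add edge 4-6 (w=3); MST = {0-6(w=6) 4-6(w=3)}
step 3: add edge 3-4 (w=8); MST = {0-6(w=6) 3-4(w=8) 4-6(w=3)}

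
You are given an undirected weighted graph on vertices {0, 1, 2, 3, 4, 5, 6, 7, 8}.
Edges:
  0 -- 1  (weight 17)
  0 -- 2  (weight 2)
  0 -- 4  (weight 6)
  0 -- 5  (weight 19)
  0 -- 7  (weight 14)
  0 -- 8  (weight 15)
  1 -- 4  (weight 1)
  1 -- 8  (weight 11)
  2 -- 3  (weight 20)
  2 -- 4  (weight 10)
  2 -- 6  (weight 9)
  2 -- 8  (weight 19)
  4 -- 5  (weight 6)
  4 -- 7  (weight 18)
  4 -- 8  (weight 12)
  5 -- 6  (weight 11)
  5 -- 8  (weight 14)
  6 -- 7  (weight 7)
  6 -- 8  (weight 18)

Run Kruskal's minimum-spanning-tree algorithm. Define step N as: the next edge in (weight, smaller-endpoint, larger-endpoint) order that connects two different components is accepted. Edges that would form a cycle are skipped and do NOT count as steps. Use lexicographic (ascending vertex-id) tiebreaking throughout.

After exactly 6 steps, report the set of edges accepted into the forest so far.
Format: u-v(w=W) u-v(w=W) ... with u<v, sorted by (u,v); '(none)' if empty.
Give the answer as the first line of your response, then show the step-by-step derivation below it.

0-2(w=2) 0-4(w=6) 1-4(w=1) 2-6(w=9) 4-5(w=6) 6-7(w=7)

step 1: add edge 1-4 (w=1); MST = {1-4(w=1)}
step 2: add edge 0-2 (w=2); MST = {0-2(w=2) 1-4(w=1)}
step 3: add edge 0-4 (w=6); MST = {0-2(w=2) 0-4(w=6) 1-4(w=1)}
step 4: add edge 4-5 (w=6); MST = {0-2(w=2) 0-4(w=6) 1-4(w=1) 4-5(w=6)}
step 5: add edge 6-7 (w=7); MST = {0-2(w=2) 0-4(w=6) 1-4(w=1) 4-5(w=6) 6-7(w=7)}
step 6: add edge 2-6 (w=9); MST = {0-2(w=2) 0-4(w=6) 1-4(w=1) 2-6(w=9) 4-5(w=6) 6-7(w=7)}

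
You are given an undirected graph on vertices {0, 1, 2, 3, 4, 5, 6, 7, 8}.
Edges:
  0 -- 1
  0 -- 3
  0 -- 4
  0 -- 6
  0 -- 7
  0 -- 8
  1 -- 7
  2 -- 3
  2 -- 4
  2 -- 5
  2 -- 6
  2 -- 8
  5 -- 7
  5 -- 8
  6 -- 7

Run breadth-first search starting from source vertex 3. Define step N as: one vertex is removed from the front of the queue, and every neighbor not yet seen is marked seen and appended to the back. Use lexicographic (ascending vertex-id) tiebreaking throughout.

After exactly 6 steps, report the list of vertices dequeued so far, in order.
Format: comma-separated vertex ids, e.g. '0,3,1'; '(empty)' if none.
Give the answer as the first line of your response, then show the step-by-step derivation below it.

3,0,2,1,4,6

step 1: dequeue 3; queue=[0,2]; order=3
step 2: dequeue 0; queue=[2,1,4,6,7,8]; order=3,0
step 3: dequeue 2; queue=[1,4,6,7,8,5]; order=3,0,2
step 4: dequeue 1; queue=[4,6,7,8,5]; order=3,0,2,1
step 5: dequeue 4; queue=[6,7,8,5]; order=3,0,2,1,4
step 6: dequeue 6; queue=[7,8,5]; order=3,0,2,1,4,6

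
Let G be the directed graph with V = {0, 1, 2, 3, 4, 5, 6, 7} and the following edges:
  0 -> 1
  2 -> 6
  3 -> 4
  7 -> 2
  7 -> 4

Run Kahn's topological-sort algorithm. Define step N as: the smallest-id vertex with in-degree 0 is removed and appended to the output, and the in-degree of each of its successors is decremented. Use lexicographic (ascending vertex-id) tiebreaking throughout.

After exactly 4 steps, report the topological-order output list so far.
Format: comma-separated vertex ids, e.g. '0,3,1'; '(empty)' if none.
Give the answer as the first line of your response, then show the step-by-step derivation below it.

0,1,3,5

step 1: output 0; order=[0]; indeg=(0,0,1,0,2,0,1,0)
step 2: output 1; order=[0,1]; indeg=(0,0,1,0,2,0,1,0)
step 3: output 3; order=[0,1,3]; indeg=(0,0,1,0,1,0,1,0)
step 4: output 5; order=[0,1,3,5]; indeg=(0,0,1,0,1,0,1,0)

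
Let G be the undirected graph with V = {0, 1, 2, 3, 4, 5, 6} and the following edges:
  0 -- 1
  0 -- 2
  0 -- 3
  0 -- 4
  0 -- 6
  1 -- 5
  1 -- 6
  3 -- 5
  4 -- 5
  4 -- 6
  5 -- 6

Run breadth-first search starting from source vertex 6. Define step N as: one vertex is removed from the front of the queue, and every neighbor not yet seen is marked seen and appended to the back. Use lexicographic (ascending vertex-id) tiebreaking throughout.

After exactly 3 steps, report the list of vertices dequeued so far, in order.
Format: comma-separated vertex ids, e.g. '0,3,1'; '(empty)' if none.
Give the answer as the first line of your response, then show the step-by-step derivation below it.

6,0,1

step 1: dequeue 6; queue=[0,1,4,5]; order=6
step 2: dequeue 0; queue=[1,4,5,2,3]; order=6,0
step 3: dequeue 1; queue=[4,5,2,3]; order=6,0,1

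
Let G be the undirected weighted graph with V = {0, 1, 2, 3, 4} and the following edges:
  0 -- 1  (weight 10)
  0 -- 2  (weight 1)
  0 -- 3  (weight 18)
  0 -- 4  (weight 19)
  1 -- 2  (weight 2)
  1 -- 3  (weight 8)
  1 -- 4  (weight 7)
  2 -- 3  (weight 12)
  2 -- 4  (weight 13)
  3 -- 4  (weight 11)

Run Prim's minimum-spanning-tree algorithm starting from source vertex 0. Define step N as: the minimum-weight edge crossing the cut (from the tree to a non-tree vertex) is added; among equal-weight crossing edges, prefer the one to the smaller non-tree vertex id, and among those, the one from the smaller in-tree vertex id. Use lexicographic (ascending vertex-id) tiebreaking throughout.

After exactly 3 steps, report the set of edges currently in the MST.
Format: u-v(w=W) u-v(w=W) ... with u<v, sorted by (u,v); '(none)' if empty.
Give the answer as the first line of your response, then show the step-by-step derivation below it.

0-2(w=1) 1-2(w=2) 1-4(w=7)

step 1: add edge 0-2 (w=1); MST = {0-2(w=1)}
step 2: add edge 1-2 (w=2); MST = {0-2(w=1) 1-2(w=2)}
step 3: add edge 1-4 (w=7); MST = {0-2(w=1) 1-2(w=2) 1-4(w=7)}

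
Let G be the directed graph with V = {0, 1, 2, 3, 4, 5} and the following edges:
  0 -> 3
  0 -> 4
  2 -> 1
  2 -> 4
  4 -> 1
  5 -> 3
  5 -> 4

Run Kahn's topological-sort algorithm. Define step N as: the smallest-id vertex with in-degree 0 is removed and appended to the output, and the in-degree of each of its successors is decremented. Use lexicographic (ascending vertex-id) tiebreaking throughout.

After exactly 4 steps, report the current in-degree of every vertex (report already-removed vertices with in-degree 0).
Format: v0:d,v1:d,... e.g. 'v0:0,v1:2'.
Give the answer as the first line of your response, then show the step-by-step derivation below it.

v0:0,v1:1,v2:0,v3:0,v4:0,v5:0

step 1: output 0; order=[0]; indeg=(0,2,0,1,2,0)
step 2: output 2; order=[0,2]; indeg=(0,1,0,1,1,0)
step 3: output 5; order=[0,2,5]; indeg=(0,1,0,0,0,0)
step 4: output 3; order=[0,2,5,3]; indeg=(0,1,0,0,0,0)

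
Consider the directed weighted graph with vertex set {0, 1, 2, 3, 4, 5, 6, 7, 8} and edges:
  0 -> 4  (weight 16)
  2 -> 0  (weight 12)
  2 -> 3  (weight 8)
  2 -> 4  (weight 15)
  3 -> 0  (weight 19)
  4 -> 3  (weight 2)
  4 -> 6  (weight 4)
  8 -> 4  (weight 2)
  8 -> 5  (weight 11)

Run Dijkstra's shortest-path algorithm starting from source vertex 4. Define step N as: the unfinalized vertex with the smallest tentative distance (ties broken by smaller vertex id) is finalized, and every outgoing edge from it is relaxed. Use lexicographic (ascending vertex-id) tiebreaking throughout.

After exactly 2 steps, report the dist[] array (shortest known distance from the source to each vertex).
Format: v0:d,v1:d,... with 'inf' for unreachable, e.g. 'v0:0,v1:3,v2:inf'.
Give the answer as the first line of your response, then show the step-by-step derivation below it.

v0:21,v1:inf,v2:inf,v3:2,v4:0,v5:inf,v6:4,v7:inf,v8:inf

step 1: dist = v0:inf,v1:inf,v2:inf,v3:2,v4:0,v5:inf,v6:4,v7:inf,v8:inf
step 2: dist = v0:21,v1:inf,v2:inf,v3:2,v4:0,v5:inf,v6:4,v7:inf,v8:inf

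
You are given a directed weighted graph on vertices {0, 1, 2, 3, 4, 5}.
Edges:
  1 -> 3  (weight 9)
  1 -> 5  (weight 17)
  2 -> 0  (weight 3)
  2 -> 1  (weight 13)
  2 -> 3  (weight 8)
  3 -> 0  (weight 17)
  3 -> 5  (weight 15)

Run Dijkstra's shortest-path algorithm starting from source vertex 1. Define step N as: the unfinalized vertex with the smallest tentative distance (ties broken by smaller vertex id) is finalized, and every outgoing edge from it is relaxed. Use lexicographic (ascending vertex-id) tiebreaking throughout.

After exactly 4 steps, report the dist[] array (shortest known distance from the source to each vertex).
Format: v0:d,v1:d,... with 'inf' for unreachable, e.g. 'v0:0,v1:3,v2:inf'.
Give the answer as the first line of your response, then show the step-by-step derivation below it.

v0:26,v1:0,v2:inf,v3:9,v4:inf,v5:17

step 1: dist = v0:inf,v1:0,v2:inf,v3:9,v4:inf,v5:17
step 2: dist = v0:26,v1:0,v2:inf,v3:9,v4:inf,v5:17
step 3: dist = v0:26,v1:0,v2:inf,v3:9,v4:inf,v5:17
step 4: dist = v0:26,v1:0,v2:inf,v3:9,v4:inf,v5:17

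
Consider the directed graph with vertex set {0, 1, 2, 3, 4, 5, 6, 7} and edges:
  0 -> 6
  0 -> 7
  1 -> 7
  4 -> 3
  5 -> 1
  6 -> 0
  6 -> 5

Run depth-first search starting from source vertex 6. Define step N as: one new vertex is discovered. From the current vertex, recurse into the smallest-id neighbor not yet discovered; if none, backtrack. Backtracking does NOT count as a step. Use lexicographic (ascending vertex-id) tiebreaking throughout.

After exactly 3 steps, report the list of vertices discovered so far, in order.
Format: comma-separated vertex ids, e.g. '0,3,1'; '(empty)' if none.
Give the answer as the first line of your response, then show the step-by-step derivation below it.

6,0,7

step 1: discover 6; path=6; order=6
step 2: discover 0; path=6>0; order=6,0
step 3: discover 7; path=6>0>7; order=6,0,7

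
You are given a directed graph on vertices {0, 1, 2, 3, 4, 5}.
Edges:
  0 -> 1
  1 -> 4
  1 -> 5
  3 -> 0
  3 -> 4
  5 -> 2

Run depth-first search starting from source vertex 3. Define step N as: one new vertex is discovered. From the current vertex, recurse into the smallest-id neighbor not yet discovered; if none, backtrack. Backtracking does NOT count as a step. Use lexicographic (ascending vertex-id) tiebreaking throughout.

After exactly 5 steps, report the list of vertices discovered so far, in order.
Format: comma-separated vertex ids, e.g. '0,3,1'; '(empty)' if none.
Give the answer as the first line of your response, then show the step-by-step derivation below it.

3,0,1,4,5

step 1: discover 3; path=3; order=3
step 2: discover 0; path=3>0; order=3,0
step 3: discover 1; path=3>0>1; order=3,0,1
step 4: discover 4; path=3>0>1>4; order=3,0,1,4
step 5: discover 5; path=3>0>1>5; order=3,0,1,4,5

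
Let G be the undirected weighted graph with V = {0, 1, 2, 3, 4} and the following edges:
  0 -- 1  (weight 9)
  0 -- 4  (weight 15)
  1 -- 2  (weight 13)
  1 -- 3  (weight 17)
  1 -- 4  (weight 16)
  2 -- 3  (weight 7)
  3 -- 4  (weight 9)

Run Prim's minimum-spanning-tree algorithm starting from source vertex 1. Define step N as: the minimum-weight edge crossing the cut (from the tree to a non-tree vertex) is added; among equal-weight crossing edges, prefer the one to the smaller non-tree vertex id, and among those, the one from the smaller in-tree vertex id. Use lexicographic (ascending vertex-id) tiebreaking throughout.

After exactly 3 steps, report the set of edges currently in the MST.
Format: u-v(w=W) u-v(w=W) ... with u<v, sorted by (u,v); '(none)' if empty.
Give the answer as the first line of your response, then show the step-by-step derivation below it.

0-1(w=9) 1-2(w=13) 2-3(w=7)

step 1: add edge 0-1 (w=9); MST = {0-1(w=9)}
step 2: add edge 1-2 (w=13); MST = {0-1(w=9) 1-2(w=13)}
step 3: add edge 2-3 (w=7); MST = {0-1(w=9) 1-2(w=13) 2-3(w=7)}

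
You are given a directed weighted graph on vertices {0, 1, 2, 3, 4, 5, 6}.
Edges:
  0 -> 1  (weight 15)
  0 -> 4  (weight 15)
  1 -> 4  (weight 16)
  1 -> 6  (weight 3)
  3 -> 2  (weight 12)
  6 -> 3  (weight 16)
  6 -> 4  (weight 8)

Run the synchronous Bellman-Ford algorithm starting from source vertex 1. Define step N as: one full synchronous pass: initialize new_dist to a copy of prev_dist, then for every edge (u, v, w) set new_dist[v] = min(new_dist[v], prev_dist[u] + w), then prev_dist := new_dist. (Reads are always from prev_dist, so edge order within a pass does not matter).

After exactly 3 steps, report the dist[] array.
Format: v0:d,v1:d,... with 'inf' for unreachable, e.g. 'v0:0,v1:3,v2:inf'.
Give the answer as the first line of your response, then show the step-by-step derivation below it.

v0:inf,v1:0,v2:31,v3:19,v4:11,v5:inf,v6:3

step 1: dist = v0:inf,v1:0,v2:inf,v3:inf,v4:16,v5:inf,v6:3
step 2: dist = v0:inf,v1:0,v2:inf,v3:19,v4:11,v5:inf,v6:3
step 3: dist = v0:inf,v1:0,v2:31,v3:19,v4:11,v5:inf,v6:3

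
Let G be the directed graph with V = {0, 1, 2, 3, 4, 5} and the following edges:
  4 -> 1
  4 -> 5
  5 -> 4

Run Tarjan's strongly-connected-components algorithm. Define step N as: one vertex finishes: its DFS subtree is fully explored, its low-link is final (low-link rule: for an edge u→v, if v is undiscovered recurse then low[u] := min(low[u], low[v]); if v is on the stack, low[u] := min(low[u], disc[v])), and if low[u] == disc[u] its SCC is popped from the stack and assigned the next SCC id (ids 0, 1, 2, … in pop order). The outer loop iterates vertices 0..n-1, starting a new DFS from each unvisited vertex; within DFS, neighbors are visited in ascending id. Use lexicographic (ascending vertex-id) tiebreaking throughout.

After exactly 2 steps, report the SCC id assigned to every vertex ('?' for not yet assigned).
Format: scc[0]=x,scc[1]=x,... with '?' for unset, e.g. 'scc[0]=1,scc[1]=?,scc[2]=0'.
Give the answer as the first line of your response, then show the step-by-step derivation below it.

scc[0]=0,scc[1]=1,scc[2]=?,scc[3]=?,scc[4]=?,scc[5]=?

step 1: low=(low[0]=0,low[1]=?,low[2]=?,low[3]=?,low[4]=?,low[5]=?); scc=(scc[0]=0,scc[1]=?,scc[2]=?,scc[3]=?,scc[4]=?,scc[5]=?)
step 2: low=(low[0]=0,low[1]=1,low[2]=?,low[3]=?,low[4]=?,low[5]=?); scc=(scc[0]=0,scc[1]=1,scc[2]=?,scc[3]=?,scc[4]=?,scc[5]=?)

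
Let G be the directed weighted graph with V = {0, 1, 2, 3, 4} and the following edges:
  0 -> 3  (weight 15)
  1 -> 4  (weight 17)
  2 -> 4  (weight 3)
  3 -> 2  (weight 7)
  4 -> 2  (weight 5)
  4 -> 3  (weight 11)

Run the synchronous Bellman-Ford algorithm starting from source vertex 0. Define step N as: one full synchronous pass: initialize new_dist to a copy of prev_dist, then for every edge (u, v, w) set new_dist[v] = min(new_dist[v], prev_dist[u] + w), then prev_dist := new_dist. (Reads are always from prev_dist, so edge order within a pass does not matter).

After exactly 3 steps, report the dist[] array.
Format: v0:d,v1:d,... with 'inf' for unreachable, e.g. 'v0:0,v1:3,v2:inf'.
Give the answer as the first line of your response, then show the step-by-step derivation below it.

v0:0,v1:inf,v2:22,v3:15,v4:25

step 1: dist = v0:0,v1:inf,v2:inf,v3:15,v4:inf
step 2: dist = v0:0,v1:inf,v2:22,v3:15,v4:inf
step 3: dist = v0:0,v1:inf,v2:22,v3:15,v4:25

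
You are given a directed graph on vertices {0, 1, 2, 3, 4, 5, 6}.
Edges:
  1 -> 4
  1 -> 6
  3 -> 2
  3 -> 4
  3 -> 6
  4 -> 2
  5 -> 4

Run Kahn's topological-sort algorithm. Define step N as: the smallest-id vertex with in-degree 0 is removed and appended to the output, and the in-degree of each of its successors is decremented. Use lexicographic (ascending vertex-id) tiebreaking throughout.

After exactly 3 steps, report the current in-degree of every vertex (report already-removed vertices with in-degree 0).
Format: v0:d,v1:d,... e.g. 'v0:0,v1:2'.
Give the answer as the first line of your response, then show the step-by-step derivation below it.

v0:0,v1:0,v2:1,v3:0,v4:1,v5:0,v6:0

step 1: output 0; order=[0]; indeg=(0,0,2,0,3,0,2)
step 2: output 1; order=[0,1]; indeg=(0,0,2,0,2,0,1)
step 3: output 3; order=[0,1,3]; indeg=(0,0,1,0,1,0,0)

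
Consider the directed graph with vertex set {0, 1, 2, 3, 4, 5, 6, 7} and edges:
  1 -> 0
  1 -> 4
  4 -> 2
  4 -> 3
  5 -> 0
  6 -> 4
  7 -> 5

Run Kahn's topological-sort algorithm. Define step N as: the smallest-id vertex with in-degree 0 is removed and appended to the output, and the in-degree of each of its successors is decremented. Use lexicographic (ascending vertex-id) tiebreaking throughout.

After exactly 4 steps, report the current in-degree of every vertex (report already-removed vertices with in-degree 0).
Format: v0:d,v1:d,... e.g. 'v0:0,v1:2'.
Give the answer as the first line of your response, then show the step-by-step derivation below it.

v0:1,v1:0,v2:0,v3:0,v4:0,v5:1,v6:0,v7:0

step 1: output 1; order=[1]; indeg=(1,0,1,1,1,1,0,0)
step 2: output 6; order=[1,6]; indeg=(1,0,1,1,0,1,0,0)
step 3: output 4; order=[1,6,4]; indeg=(1,0,0,0,0,1,0,0)
step 4: output 2; order=[1,6,4,2]; indeg=(1,0,0,0,0,1,0,0)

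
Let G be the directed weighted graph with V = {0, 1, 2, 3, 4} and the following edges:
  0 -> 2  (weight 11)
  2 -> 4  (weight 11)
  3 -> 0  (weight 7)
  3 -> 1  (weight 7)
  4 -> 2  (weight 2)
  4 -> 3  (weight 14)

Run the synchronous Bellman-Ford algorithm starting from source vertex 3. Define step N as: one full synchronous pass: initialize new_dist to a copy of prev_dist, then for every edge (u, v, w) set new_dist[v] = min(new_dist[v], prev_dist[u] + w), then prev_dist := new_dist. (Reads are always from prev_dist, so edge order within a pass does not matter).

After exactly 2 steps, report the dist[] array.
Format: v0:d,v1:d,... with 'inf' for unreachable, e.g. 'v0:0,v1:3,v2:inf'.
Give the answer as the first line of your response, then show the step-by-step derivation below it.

v0:7,v1:7,v2:18,v3:0,v4:inf

step 1: dist = v0:7,v1:7,v2:inf,v3:0,v4:inf
step 2: dist = v0:7,v1:7,v2:18,v3:0,v4:inf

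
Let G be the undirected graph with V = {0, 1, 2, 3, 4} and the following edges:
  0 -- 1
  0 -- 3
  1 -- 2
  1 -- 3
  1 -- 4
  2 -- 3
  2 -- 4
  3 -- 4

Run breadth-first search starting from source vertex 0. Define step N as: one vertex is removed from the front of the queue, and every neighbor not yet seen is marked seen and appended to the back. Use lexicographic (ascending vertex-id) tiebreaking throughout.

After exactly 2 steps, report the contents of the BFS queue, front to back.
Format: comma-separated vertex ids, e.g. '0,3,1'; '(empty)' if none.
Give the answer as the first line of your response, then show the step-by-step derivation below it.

3,2,4

step 1: dequeue 0; queue=[1,3]; order=0
step 2: dequeue 1; queue=[3,2,4]; order=0,1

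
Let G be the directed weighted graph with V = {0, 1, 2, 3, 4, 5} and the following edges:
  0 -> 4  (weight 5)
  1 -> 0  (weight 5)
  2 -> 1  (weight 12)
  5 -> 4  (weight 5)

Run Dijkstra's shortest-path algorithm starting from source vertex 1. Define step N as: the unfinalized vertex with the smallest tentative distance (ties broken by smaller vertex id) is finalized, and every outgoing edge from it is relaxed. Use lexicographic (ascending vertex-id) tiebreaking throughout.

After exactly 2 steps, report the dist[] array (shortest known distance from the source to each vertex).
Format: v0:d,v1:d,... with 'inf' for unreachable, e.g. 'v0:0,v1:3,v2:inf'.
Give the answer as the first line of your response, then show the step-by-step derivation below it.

v0:5,v1:0,v2:inf,v3:inf,v4:10,v5:inf

step 1: dist = v0:5,v1:0,v2:inf,v3:inf,v4:inf,v5:inf
step 2: dist = v0:5,v1:0,v2:inf,v3:inf,v4:10,v5:inf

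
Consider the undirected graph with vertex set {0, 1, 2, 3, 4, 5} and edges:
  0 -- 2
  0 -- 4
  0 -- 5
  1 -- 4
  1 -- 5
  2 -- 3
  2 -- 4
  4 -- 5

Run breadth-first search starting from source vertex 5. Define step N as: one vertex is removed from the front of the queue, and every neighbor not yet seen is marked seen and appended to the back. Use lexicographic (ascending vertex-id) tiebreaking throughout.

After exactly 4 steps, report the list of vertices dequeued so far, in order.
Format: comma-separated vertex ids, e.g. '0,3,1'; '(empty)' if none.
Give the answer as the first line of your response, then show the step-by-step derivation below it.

5,0,1,4

step 1: dequeue 5; queue=[0,1,4]; order=5
step 2: dequeue 0; queue=[1,4,2]; order=5,0
step 3: dequeue 1; queue=[4,2]; order=5,0,1
step 4: dequeue 4; queue=[2]; order=5,0,1,4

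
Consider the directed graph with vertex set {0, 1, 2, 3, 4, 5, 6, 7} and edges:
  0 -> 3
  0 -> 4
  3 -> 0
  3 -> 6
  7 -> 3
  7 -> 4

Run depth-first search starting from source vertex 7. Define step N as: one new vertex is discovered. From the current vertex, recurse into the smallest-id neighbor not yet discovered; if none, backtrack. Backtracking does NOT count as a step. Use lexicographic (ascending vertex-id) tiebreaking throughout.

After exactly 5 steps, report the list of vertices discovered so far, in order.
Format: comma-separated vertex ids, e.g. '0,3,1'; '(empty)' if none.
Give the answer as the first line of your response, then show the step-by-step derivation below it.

7,3,0,4,6

step 1: discover 7; path=7; order=7
step 2: discover 3; path=7>3; order=7,3
step 3: discover 0; path=7>3>0; order=7,3,0
step 4: discover 4; path=7>3>0>4; order=7,3,0,4
step 5: discover 6; path=7>3>6; order=7,3,0,4,6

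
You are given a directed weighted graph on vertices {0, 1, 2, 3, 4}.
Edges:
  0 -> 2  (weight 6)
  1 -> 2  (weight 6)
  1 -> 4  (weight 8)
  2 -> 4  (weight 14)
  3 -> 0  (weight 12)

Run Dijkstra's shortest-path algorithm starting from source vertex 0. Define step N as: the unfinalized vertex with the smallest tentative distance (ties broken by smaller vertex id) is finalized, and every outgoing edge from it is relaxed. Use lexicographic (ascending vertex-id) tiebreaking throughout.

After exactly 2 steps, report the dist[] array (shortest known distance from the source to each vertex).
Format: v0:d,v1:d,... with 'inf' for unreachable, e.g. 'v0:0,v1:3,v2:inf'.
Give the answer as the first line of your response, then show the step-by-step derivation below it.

v0:0,v1:inf,v2:6,v3:inf,v4:20

step 1: dist = v0:0,v1:inf,v2:6,v3:inf,v4:inf
step 2: dist = v0:0,v1:inf,v2:6,v3:inf,v4:20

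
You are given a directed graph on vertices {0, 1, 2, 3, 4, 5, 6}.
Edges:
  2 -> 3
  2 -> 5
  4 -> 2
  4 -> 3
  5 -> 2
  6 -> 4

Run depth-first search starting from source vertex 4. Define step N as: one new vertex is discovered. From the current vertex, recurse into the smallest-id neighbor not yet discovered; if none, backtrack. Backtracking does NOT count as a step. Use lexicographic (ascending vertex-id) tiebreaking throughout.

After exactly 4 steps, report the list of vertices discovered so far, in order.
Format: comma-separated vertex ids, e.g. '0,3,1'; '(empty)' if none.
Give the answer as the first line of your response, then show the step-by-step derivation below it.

4,2,3,5

step 1: discover 4; path=4; order=4
step 2: discover 2; path=4>2; order=4,2
step 3: discover 3; path=4>2>3; order=4,2,3
step 4: discover 5; path=4>2>5; order=4,2,3,5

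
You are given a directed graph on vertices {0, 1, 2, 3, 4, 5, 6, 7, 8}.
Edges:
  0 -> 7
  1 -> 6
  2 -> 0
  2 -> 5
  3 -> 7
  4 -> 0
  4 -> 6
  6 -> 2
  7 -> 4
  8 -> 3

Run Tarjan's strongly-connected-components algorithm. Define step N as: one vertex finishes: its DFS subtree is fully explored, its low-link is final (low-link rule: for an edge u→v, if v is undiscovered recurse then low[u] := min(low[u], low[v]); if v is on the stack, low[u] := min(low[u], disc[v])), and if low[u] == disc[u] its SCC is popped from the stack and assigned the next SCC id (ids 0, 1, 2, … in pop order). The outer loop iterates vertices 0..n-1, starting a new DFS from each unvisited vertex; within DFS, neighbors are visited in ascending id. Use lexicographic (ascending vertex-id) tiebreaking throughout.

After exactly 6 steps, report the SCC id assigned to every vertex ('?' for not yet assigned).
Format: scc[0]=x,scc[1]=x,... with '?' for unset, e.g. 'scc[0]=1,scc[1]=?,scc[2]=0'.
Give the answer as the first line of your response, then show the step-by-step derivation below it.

scc[0]=1,scc[1]=?,scc[2]=1,scc[3]=?,scc[4]=1,scc[5]=0,scc[6]=1,scc[7]=1,scc[8]=?

step 1: low=(low[0]=0,low[1]=?,low[2]=0,low[3]=?,low[4]=0,low[5]=5,low[6]=3,low[7]=1,low[8]=?); scc=(scc[0]=?,scc[1]=?,scc[2]=?,scc[3]=?,scc[4]=?,scc[5]=0,scc[6]=?,scc[7]=?,scc[8]=?)
step 2: low=(low[0]=0,low[1]=?,low[2]=0,low[3]=?,low[4]=0,low[5]=5,low[6]=3,low[7]=1,low[8]=?); scc=(scc[0]=?,scc[1]=?,scc[2]=?,scc[3]=?,scc[4]=?,scc[5]=0,scc[6]=?,scc[7]=?,scc[8]=?)
step 3: low=(low[0]=0,low[1]=?,low[2]=0,low[3]=?,low[4]=0,low[5]=5,low[6]=0,low[7]=1,low[8]=?); scc=(scc[0]=?,scc[1]=?,scc[2]=?,scc[3]=?,scc[4]=?,scc[5]=0,scc[6]=?,scc[7]=?,scc[8]=?)
step 4: low=(low[0]=0,low[1]=?,low[2]=0,low[3]=?,low[4]=0,low[5]=5,low[6]=0,low[7]=1,low[8]=?); scc=(scc[0]=?,scc[1]=?,scc[2]=?,scc[3]=?,scc[4]=?,scc[5]=0,scc[6]=?,scc[7]=?,scc[8]=?)
step 5: low=(low[0]=0,low[1]=?,low[2]=0,low[3]=?,low[4]=0,low[5]=5,low[6]=0,low[7]=0,low[8]=?); scc=(scc[0]=?,scc[1]=?,scc[2]=?,scc[3]=?,scc[4]=?,scc[5]=0,scc[6]=?,scc[7]=?,scc[8]=?)
step 6: low=(low[0]=0,low[1]=?,low[2]=0,low[3]=?,low[4]=0,low[5]=5,low[6]=0,low[7]=0,low[8]=?); scc=(scc[0]=1,scc[1]=?,scc[2]=1,scc[3]=?,scc[4]=1,scc[5]=0,scc[6]=1,scc[7]=1,scc[8]=?)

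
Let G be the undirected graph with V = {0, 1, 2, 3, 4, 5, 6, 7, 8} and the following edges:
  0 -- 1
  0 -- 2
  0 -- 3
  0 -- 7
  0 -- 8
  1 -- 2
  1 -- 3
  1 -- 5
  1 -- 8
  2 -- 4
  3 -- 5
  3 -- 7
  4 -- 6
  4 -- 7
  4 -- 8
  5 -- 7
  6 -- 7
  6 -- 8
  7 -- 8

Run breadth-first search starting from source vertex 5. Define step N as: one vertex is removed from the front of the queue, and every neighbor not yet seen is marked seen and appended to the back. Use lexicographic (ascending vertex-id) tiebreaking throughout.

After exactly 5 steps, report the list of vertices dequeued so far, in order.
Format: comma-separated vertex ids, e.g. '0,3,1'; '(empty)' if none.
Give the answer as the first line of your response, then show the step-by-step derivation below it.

5,1,3,7,0

step 1: dequeue 5; queue=[1,3,7]; order=5
step 2: dequeue 1; queue=[3,7,0,2,8]; order=5,1
step 3: dequeue 3; queue=[7,0,2,8]; order=5,1,3
step 4: dequeue 7; queue=[0,2,8,4,6]; order=5,1,3,7
step 5: dequeue 0; queue=[2,8,4,6]; order=5,1,3,7,0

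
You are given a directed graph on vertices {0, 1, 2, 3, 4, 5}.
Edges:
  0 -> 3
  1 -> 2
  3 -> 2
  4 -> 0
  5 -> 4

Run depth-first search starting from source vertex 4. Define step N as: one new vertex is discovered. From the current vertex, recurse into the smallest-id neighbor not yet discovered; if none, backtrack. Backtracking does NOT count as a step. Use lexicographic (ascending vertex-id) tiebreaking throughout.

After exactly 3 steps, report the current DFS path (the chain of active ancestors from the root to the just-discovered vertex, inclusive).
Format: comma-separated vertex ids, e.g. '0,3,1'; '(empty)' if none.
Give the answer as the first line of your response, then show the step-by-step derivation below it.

4,0,3

step 1: discover 4; path=4; order=4
step 2: discover 0; path=4>0; order=4,0
step 3: discover 3; path=4>0>3; order=4,0,3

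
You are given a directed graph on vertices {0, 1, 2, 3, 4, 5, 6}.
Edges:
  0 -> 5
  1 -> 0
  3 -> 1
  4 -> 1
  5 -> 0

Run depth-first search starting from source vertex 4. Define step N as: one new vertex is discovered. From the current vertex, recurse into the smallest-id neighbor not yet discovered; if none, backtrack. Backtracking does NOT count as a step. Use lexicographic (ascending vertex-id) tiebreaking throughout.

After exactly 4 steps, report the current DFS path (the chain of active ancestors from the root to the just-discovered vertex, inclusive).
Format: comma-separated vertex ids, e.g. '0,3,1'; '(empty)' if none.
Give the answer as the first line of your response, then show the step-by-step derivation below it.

4,1,0,5

step 1: discover 4; path=4; order=4
step 2: discover 1; path=4>1; order=4,1
step 3: discover 0; path=4>1>0; order=4,1,0
step 4: discover 5; path=4>1>0>5; order=4,1,0,5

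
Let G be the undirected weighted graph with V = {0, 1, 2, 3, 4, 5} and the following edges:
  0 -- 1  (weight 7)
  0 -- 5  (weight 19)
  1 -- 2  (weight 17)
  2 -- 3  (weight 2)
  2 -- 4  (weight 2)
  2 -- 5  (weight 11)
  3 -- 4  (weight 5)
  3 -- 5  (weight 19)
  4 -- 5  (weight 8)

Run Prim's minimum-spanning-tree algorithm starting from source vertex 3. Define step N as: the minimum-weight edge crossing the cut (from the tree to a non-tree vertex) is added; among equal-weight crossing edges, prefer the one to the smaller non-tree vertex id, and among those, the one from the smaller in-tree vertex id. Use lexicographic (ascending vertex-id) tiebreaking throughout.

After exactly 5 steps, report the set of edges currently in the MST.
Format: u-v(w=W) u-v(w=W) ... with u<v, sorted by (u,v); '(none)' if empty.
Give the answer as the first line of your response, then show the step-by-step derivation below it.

0-1(w=7) 1-2(w=17) 2-3(w=2) 2-4(w=2) 4-5(w=8)

step 1: add edge 2-3 (w=2); MST = {2-3(w=2)}
step 2: add edge 2-4 (w=2); MST = {2-3(w=2) 2-4(w=2)}
step 3: add edge 4-5 (w=8); MST = {2-3(w=2) 2-4(w=2) 4-5(w=8)}
step 4: add edge 1-2 (w=17); MST = {1-2(w=17) 2-3(w=2) 2-4(w=2) 4-5(w=8)}
step 5: add edge 0-1 (w=7); MST = {0-1(w=7) 1-2(w=17) 2-3(w=2) 2-4(w=2) 4-5(w=8)}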